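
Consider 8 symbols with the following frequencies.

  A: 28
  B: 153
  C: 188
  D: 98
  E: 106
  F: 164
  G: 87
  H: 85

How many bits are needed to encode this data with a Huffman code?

2652

Build the Huffman tree bottom-up:
combine A(28), H(85) → 113
combine G(87), D(98) → 185
combine E(106), 113 → 219
combine B(153), F(164) → 317
combine 185, C(188) → 373
combine 219, 317 → 536
combine 373, 536 → 909
The encoded length is the sum of every internal node's weight: 113 + 185 + 219 + 317 + 373 + 536 + 909 = 2652 bits.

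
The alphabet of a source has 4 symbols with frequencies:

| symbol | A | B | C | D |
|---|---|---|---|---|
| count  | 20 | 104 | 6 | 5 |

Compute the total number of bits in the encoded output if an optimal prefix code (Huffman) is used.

Merge the two smallest weights repeatedly:
D(5) + C(6) → 11
11 + A(20) → 31
31 + B(104) → 135
Total encoded bits = sum of merged weights = 11 + 31 + 135 = 177.

177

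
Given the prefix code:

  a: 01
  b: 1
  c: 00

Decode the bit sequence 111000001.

Read left to right; each codeword is recognised as soon as it completes (prefix code):
  1→b | 1→b | 1→b | 00→c | 00→c | 01→a
Decoded message: bbbcca

bbbcca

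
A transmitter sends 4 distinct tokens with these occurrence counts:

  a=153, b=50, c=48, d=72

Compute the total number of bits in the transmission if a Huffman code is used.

Greedily combine the two least-frequent nodes:
c(48) + b(50) → 98
d(72) + 98 → 170
a(153) + 170 → 323
Each symbol's bit-cost is frequency × depth; summing gives 591 bits (equivalently 98 + 170 + 323).

591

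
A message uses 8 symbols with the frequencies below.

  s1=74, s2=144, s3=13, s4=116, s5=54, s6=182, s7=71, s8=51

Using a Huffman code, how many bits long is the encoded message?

Greedily combine the two least-frequent nodes:
merge s3(13) and s8(51): 64
merge s5(54) and 64: 118
merge s7(71) and s1(74): 145
merge s4(116) and 118: 234
merge s2(144) and 145: 289
merge s6(182) and 234: 416
merge 289 and 416: 705
The encoded length is the sum of every internal node's weight: 64 + 118 + 145 + 234 + 289 + 416 + 705 = 1971 bits.

1971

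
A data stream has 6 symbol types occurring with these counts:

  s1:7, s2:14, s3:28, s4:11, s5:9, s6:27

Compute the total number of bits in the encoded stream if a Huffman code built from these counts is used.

Build the Huffman tree bottom-up:
s1(7) + s5(9) → 16
s4(11) + s2(14) → 25
16 + 25 → 41
s6(27) + s3(28) → 55
41 + 55 → 96
The encoded length is the sum of every internal node's weight: 16 + 25 + 41 + 55 + 96 = 233 bits.

233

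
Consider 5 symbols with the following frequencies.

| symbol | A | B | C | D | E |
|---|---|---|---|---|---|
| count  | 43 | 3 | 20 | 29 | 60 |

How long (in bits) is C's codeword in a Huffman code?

4

Build the tree from the bottom:
B(3) + C(20) → 23
23 + D(29) → 52
A(43) + 52 → 95
E(60) + 95 → 155
C sits 4 levels below the root, so its codeword is 4 bits.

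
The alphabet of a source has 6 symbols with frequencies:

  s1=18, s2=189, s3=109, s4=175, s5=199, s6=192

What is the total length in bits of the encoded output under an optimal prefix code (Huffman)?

2193

Build the Huffman tree bottom-up:
combine s1(18), s3(109) → 127
combine 127, s4(175) → 302
combine s2(189), s6(192) → 381
combine s5(199), 302 → 501
combine 381, 501 → 882
Total encoded bits = sum of merged weights = 127 + 302 + 381 + 501 + 882 = 2193.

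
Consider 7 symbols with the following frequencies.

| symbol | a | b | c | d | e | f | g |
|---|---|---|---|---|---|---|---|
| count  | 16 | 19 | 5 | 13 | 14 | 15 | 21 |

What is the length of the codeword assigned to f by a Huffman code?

3

Huffman merges, smallest pair first:
c(5) + d(13) → 18
e(14) + f(15) → 29
a(16) + 18 → 34
b(19) + g(21) → 40
29 + 34 → 63
40 + 63 → 103
f's leaf is at depth 3, giving a 3-bit codeword.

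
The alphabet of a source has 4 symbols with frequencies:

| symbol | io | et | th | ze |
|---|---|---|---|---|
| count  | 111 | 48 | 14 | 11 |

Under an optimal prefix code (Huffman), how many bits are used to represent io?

Huffman merges, smallest pair first:
ze(11) + th(14) → 25
25 + et(48) → 73
73 + io(111) → 184
io is a child of the root — depth 1, so its codeword is a single bit.

1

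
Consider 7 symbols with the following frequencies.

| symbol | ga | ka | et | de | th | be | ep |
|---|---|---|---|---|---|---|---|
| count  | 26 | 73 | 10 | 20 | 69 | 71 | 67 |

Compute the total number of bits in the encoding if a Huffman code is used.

Greedily combine the two least-frequent nodes:
et(10) + de(20) → 30
ga(26) + 30 → 56
56 + ep(67) → 123
th(69) + be(71) → 140
ka(73) + 123 → 196
140 + 196 → 336
Each symbol's bit-cost is frequency × depth; summing gives 881 bits (equivalently 30 + 56 + 123 + 140 + 196 + 336).

881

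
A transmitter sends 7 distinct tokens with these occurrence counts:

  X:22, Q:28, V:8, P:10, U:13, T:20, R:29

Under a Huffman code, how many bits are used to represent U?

Repeatedly merge the two smallest:
merge V(8) and P(10): 18
merge U(13) and 18: 31
merge T(20) and X(22): 42
merge Q(28) and R(29): 57
merge 31 and 42: 73
merge 57 and 73: 130
The subtree containing U is merged 3 times, so code length = 3.

3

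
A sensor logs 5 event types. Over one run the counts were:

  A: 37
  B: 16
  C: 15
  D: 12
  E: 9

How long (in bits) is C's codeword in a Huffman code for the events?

Repeatedly merge the two smallest:
combine E(9), D(12) → 21
combine C(15), B(16) → 31
combine 21, 31 → 52
combine A(37), 52 → 89
C sits 3 levels below the root, so its codeword is 3 bits.

3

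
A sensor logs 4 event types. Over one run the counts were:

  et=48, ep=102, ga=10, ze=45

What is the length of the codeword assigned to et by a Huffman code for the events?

Huffman merges, smallest pair first:
merge ga(10) and ze(45): 55
merge et(48) and 55: 103
merge ep(102) and 103: 205
et's leaf is at depth 2, giving a 2-bit codeword.

2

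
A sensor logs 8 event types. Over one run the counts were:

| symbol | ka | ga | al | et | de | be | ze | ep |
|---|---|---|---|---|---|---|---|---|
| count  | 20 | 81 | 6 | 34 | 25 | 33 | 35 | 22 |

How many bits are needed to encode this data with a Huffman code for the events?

713

Build the Huffman tree bottom-up:
combine al(6), ka(20) → 26
combine ep(22), de(25) → 47
combine 26, be(33) → 59
combine et(34), ze(35) → 69
combine 47, 59 → 106
combine 69, ga(81) → 150
combine 106, 150 → 256
Each symbol's bit-cost is frequency × depth; summing gives 713 bits (equivalently 26 + 47 + 59 + 69 + 106 + 150 + 256).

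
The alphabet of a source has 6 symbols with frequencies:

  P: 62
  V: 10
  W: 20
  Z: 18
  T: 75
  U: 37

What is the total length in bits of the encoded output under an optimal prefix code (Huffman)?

Build the Huffman tree bottom-up:
merge V(10) and Z(18): 28
merge W(20) and 28: 48
merge U(37) and 48: 85
merge P(62) and T(75): 137
merge 85 and 137: 222
Each symbol's bit-cost is frequency × depth; summing gives 520 bits (equivalently 28 + 48 + 85 + 137 + 222).

520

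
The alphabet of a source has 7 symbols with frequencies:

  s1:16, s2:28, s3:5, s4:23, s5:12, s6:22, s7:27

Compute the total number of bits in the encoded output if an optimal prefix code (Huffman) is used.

361

Greedily combine the two least-frequent nodes:
s3(5) + s5(12) → 17
s1(16) + 17 → 33
s6(22) + s4(23) → 45
s7(27) + s2(28) → 55
33 + 45 → 78
55 + 78 → 133
Each symbol's bit-cost is frequency × depth; summing gives 361 bits (equivalently 17 + 33 + 45 + 55 + 78 + 133).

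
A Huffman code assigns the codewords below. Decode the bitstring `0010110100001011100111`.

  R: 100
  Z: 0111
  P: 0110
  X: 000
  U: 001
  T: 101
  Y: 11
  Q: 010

UPRUZUY

Read left to right; each codeword is recognised as soon as it completes (prefix code):
  001→U | 0110→P | 100→R | 001→U | 0111→Z | 001→U | 11→Y
Decoded message: UPRUZUY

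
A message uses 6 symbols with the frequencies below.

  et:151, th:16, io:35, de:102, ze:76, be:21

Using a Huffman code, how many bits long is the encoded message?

908

Greedily combine the two least-frequent nodes:
combine th(16), be(21) → 37
combine io(35), 37 → 72
combine 72, ze(76) → 148
combine de(102), 148 → 250
combine et(151), 250 → 401
Each symbol's bit-cost is frequency × depth; summing gives 908 bits (equivalently 37 + 72 + 148 + 250 + 401).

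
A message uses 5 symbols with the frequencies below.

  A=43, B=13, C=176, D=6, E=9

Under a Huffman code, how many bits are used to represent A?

2

Repeatedly merge the two smallest:
D(6) + E(9) → 15
B(13) + 15 → 28
28 + A(43) → 71
71 + C(176) → 247
The subtree containing A is merged 2 times, so code length = 2.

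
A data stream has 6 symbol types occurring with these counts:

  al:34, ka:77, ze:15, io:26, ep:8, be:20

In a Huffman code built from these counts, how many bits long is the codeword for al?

Repeatedly merge the two smallest:
ep(8) + ze(15) → 23
be(20) + 23 → 43
io(26) + al(34) → 60
43 + 60 → 103
ka(77) + 103 → 180
al sits 3 levels below the root, so its codeword is 3 bits.

3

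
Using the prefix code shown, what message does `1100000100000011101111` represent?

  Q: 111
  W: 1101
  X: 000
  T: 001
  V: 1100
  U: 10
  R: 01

VXUXTWQ

Read left to right; each codeword is recognised as soon as it completes (prefix code):
  1100→V | 000→X | 10→U | 000→X | 001→T | 1101→W | 111→Q
Decoded message: VXUXTWQ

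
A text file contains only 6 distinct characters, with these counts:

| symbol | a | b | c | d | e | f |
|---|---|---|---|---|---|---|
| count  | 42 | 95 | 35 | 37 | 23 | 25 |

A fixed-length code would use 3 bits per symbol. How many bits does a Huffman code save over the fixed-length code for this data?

Fixed-length: 3 bits × 257 symbols = 771 bits.
Huffman merges:
combine e(23), f(25) → 48
combine c(35), d(37) → 72
combine a(42), 48 → 90
combine 72, 90 → 162
combine b(95), 162 → 257
Huffman total = 48 + 72 + 90 + 162 + 257 = 629 bits.
Saving = 771 − 629 = 142 bits.

142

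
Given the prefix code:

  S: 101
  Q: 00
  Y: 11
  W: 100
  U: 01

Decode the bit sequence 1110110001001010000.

YSWUQSQQ

Read left to right; each codeword is recognised as soon as it completes (prefix code):
  11→Y | 101→S | 100→W | 01→U | 00→Q | 101→S | 00→Q | 00→Q
Decoded message: YSWUQSQQ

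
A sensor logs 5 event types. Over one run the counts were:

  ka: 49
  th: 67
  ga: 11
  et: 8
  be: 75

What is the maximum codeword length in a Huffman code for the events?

Merge the two lowest-weight nodes at each step:
merge et(8) and ga(11): 19
merge 19 and ka(49): 68
merge th(67) and 68: 135
merge be(75) and 135: 210
The first pair merged (et, ga) ends up deepest, at depth 4.

4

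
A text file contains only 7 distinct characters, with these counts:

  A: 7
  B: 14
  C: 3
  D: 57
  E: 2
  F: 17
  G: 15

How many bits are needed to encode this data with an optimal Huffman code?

Greedily combine the two least-frequent nodes:
E(2) + C(3) → 5
5 + A(7) → 12
12 + B(14) → 26
G(15) + F(17) → 32
26 + 32 → 58
D(57) + 58 → 115
Total encoded bits = sum of merged weights = 5 + 12 + 26 + 32 + 58 + 115 = 248.

248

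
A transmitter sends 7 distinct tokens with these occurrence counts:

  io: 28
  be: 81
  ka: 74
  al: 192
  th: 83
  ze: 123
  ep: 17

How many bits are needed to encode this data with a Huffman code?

Build the Huffman tree bottom-up:
combine ep(17), io(28) → 45
combine 45, ka(74) → 119
combine be(81), th(83) → 164
combine 119, ze(123) → 242
combine 164, al(192) → 356
combine 242, 356 → 598
Each symbol's bit-cost is frequency × depth; summing gives 1524 bits (equivalently 45 + 119 + 164 + 242 + 356 + 598).

1524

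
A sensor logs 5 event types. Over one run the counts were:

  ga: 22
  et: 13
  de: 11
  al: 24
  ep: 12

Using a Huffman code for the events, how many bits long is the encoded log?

187

Merge the two smallest weights repeatedly:
merge de(11) and ep(12): 23
merge et(13) and ga(22): 35
merge 23 and al(24): 47
merge 35 and 47: 82
The encoded length is the sum of every internal node's weight: 23 + 35 + 47 + 82 = 187 bits.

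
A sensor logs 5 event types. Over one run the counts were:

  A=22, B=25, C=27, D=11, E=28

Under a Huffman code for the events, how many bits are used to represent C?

Huffman merges, smallest pair first:
combine D(11), A(22) → 33
combine B(25), C(27) → 52
combine E(28), 33 → 61
combine 52, 61 → 113
C's leaf is at depth 2, giving a 2-bit codeword.

2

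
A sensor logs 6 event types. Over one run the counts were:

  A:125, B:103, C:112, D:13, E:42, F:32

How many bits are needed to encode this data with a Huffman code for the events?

986

Merge the two smallest weights repeatedly:
D(13) + F(32) → 45
E(42) + 45 → 87
87 + B(103) → 190
C(112) + A(125) → 237
190 + 237 → 427
The encoded length is the sum of every internal node's weight: 45 + 87 + 190 + 237 + 427 = 986 bits.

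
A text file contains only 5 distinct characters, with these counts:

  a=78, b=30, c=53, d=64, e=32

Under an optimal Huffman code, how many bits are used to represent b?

3

Huffman merges, smallest pair first:
b(30) + e(32) → 62
c(53) + 62 → 115
d(64) + a(78) → 142
115 + 142 → 257
b's leaf is at depth 3, giving a 3-bit codeword.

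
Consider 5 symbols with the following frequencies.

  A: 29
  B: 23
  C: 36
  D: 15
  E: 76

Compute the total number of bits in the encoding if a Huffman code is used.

Merge the two smallest weights repeatedly:
combine D(15), B(23) → 38
combine A(29), C(36) → 65
combine 38, 65 → 103
combine E(76), 103 → 179
Total encoded bits = sum of merged weights = 38 + 65 + 103 + 179 = 385.

385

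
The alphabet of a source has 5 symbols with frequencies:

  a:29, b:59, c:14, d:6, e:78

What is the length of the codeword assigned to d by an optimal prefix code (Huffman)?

4

Repeatedly merge the two smallest:
d(6) + c(14) → 20
20 + a(29) → 49
49 + b(59) → 108
e(78) + 108 → 186
d sits 4 levels below the root, so its codeword is 4 bits.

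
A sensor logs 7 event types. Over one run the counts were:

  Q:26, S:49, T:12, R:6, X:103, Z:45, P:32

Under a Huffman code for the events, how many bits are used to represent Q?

Build the tree from the bottom:
R(6) + T(12) → 18
18 + Q(26) → 44
P(32) + 44 → 76
Z(45) + S(49) → 94
76 + 94 → 170
X(103) + 170 → 273
Q sits 4 levels below the root, so its codeword is 4 bits.

4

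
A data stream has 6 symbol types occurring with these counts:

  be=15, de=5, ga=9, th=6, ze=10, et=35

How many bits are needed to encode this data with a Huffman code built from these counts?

181

Merge the two smallest weights repeatedly:
combine de(5), th(6) → 11
combine ga(9), ze(10) → 19
combine 11, be(15) → 26
combine 19, 26 → 45
combine et(35), 45 → 80
Each symbol's bit-cost is frequency × depth; summing gives 181 bits (equivalently 11 + 19 + 26 + 45 + 80).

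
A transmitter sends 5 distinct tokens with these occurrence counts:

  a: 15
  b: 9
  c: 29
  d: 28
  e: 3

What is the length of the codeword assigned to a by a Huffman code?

3

Repeatedly merge the two smallest:
merge e(3) and b(9): 12
merge 12 and a(15): 27
merge 27 and d(28): 55
merge c(29) and 55: 84
a sits 3 levels below the root, so its codeword is 3 bits.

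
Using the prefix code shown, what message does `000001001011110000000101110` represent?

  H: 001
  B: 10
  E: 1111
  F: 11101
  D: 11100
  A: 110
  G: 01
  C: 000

Read left to right; each codeword is recognised as soon as it completes (prefix code):
  000→C | 001→H | 001→H | 01→G | 11100→D | 000→C | 001→H | 01→G | 110→A
Decoded message: CHHGDCHGA

CHHGDCHGA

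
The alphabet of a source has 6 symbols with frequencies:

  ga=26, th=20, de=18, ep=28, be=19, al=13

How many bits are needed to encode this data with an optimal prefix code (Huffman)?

318

Greedily combine the two least-frequent nodes:
merge al(13) and de(18): 31
merge be(19) and th(20): 39
merge ga(26) and ep(28): 54
merge 31 and 39: 70
merge 54 and 70: 124
The encoded length is the sum of every internal node's weight: 31 + 39 + 54 + 70 + 124 = 318 bits.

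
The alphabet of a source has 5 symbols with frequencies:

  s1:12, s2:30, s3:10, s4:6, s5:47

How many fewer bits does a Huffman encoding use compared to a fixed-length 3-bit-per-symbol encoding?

Fixed-length: 3 bits × 105 symbols = 315 bits.
Huffman merges:
s4(6) + s3(10) → 16
s1(12) + 16 → 28
28 + s2(30) → 58
s5(47) + 58 → 105
Huffman total = 16 + 28 + 58 + 105 = 207 bits.
Saving = 315 − 207 = 108 bits.

108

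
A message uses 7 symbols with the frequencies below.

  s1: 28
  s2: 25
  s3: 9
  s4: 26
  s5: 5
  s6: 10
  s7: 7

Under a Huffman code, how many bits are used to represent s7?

Build the tree from the bottom:
merge s5(5) and s7(7): 12
merge s3(9) and s6(10): 19
merge 12 and 19: 31
merge s2(25) and s4(26): 51
merge s1(28) and 31: 59
merge 51 and 59: 110
s7's leaf is at depth 4, giving a 4-bit codeword.

4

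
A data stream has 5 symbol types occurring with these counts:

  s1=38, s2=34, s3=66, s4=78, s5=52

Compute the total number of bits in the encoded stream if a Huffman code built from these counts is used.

608

Greedily combine the two least-frequent nodes:
merge s2(34) and s1(38): 72
merge s5(52) and s3(66): 118
merge 72 and s4(78): 150
merge 118 and 150: 268
Each symbol's bit-cost is frequency × depth; summing gives 608 bits (equivalently 72 + 118 + 150 + 268).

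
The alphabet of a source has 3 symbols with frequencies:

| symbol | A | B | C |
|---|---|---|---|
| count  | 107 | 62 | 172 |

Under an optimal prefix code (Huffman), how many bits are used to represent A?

2

Build the tree from the bottom:
merge B(62) and A(107): 169
merge 169 and C(172): 341
The subtree containing A is merged 2 times, so code length = 2.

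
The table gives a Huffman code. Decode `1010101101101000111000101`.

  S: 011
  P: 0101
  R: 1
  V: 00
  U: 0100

Read left to right; each codeword is recognised as soon as it completes (prefix code):
  1→R | 0101→P | 011→S | 011→S | 0100→U | 011→S | 1→R | 00→V | 0101→P
Decoded message: RPSSUSRVP

RPSSUSRVP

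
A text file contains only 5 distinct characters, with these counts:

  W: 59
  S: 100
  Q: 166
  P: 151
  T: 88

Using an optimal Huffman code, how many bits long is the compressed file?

Build the Huffman tree bottom-up:
merge W(59) and T(88): 147
merge S(100) and 147: 247
merge P(151) and Q(166): 317
merge 247 and 317: 564
Each symbol's bit-cost is frequency × depth; summing gives 1275 bits (equivalently 147 + 247 + 317 + 564).

1275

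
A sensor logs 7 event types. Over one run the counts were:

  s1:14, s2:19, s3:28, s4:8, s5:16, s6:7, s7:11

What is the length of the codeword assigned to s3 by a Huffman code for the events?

Repeatedly merge the two smallest:
s6(7) + s4(8) → 15
s7(11) + s1(14) → 25
15 + s5(16) → 31
s2(19) + 25 → 44
s3(28) + 31 → 59
44 + 59 → 103
s3 sits 2 levels below the root, so its codeword is 2 bits.

2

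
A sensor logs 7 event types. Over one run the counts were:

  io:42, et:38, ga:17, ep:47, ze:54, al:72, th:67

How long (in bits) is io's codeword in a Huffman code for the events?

Huffman merges, smallest pair first:
merge ga(17) and et(38): 55
merge io(42) and ep(47): 89
merge ze(54) and 55: 109
merge th(67) and al(72): 139
merge 89 and 109: 198
merge 139 and 198: 337
io sits 3 levels below the root, so its codeword is 3 bits.

3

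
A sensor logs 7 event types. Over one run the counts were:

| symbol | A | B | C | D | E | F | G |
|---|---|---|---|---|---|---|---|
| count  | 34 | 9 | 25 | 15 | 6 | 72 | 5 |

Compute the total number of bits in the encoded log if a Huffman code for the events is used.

Build the Huffman tree bottom-up:
combine G(5), E(6) → 11
combine B(9), 11 → 20
combine D(15), 20 → 35
combine C(25), A(34) → 59
combine 35, 59 → 94
combine F(72), 94 → 166
Each symbol's bit-cost is frequency × depth; summing gives 385 bits (equivalently 11 + 20 + 35 + 59 + 94 + 166).

385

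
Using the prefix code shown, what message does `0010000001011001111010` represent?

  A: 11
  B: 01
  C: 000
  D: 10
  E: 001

Read left to right; each codeword is recognised as soon as it completes (prefix code):
  001→E | 000→C | 000→C | 10→D | 11→A | 001→E | 11→A | 10→D | 10→D
Decoded message: ECCDAEADD

ECCDAEADD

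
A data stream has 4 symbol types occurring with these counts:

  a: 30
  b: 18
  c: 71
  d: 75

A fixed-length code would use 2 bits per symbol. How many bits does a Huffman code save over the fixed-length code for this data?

Fixed-length: 2 bits × 194 symbols = 388 bits.
Huffman merges:
merge b(18) and a(30): 48
merge 48 and c(71): 119
merge d(75) and 119: 194
Huffman total = 48 + 119 + 194 = 361 bits.
Saving = 388 − 361 = 27 bits.

27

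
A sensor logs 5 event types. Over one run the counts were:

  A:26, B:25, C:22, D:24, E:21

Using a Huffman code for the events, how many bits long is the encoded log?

Build the Huffman tree bottom-up:
combine E(21), C(22) → 43
combine D(24), B(25) → 49
combine A(26), 43 → 69
combine 49, 69 → 118
Total encoded bits = sum of merged weights = 43 + 49 + 69 + 118 = 279.

279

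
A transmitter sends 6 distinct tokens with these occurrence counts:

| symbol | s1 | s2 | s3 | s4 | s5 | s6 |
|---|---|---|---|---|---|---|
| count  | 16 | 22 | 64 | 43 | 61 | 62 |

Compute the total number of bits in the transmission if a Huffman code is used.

655

Build the Huffman tree bottom-up:
merge s1(16) and s2(22): 38
merge 38 and s4(43): 81
merge s5(61) and s6(62): 123
merge s3(64) and 81: 145
merge 123 and 145: 268
The encoded length is the sum of every internal node's weight: 38 + 81 + 123 + 145 + 268 = 655 bits.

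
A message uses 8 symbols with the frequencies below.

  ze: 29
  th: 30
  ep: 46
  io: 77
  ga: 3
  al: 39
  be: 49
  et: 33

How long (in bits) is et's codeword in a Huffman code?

Huffman merges, smallest pair first:
ga(3) + ze(29) → 32
th(30) + 32 → 62
et(33) + al(39) → 72
ep(46) + be(49) → 95
62 + 72 → 134
io(77) + 95 → 172
134 + 172 → 306
et sits 3 levels below the root, so its codeword is 3 bits.

3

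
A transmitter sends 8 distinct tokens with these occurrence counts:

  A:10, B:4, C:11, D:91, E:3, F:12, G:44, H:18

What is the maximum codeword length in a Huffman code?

6

Merge the two lowest-weight nodes at each step:
E(3) + B(4) → 7
7 + A(10) → 17
C(11) + F(12) → 23
17 + H(18) → 35
23 + 35 → 58
G(44) + 58 → 102
D(91) + 102 → 193
Maximum depth reached is 6.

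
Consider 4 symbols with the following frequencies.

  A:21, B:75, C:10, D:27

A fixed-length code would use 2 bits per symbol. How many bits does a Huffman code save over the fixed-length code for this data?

Fixed-length: 2 bits × 133 symbols = 266 bits.
Huffman merges:
C(10) + A(21) → 31
D(27) + 31 → 58
58 + B(75) → 133
Huffman total = 31 + 58 + 133 = 222 bits.
Saving = 266 − 222 = 44 bits.

44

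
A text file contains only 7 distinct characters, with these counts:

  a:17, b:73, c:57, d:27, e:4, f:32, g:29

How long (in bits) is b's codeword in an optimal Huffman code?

Repeatedly merge the two smallest:
e(4) + a(17) → 21
21 + d(27) → 48
g(29) + f(32) → 61
48 + c(57) → 105
61 + b(73) → 134
105 + 134 → 239
b sits 2 levels below the root, so its codeword is 2 bits.

2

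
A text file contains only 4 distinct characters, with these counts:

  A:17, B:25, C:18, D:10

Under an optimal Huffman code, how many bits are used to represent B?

Repeatedly merge the two smallest:
D(10) + A(17) → 27
C(18) + B(25) → 43
27 + 43 → 70
The subtree containing B is merged 2 times, so code length = 2.

2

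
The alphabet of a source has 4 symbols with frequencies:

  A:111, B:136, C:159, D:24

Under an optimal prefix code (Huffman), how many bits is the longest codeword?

3

Merge the two lowest-weight nodes at each step:
D(24) + A(111) → 135
135 + B(136) → 271
C(159) + 271 → 430
The rarest symbols sit at the bottom; the longest codeword is 3 bits.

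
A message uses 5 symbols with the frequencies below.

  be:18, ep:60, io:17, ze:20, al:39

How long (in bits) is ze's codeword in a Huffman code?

3

Build the tree from the bottom:
merge io(17) and be(18): 35
merge ze(20) and 35: 55
merge al(39) and 55: 94
merge ep(60) and 94: 154
ze's leaf is at depth 3, giving a 3-bit codeword.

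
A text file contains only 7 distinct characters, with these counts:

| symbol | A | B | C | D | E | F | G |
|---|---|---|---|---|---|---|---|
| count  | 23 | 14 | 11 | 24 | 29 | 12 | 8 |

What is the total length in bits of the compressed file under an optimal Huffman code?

Merge the two smallest weights repeatedly:
merge G(8) and C(11): 19
merge F(12) and B(14): 26
merge 19 and A(23): 42
merge D(24) and 26: 50
merge E(29) and 42: 71
merge 50 and 71: 121
Total encoded bits = sum of merged weights = 19 + 26 + 42 + 50 + 71 + 121 = 329.

329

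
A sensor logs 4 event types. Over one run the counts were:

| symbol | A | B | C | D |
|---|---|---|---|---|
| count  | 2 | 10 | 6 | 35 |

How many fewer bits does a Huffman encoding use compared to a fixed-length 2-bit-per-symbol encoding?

27

Fixed-length: 2 bits × 53 symbols = 106 bits.
Huffman merges:
merge A(2) and C(6): 8
merge 8 and B(10): 18
merge 18 and D(35): 53
Huffman total = 8 + 18 + 53 = 79 bits.
Saving = 106 − 79 = 27 bits.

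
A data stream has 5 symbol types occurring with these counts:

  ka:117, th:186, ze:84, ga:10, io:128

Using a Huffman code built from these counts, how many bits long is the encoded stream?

Merge the two smallest weights repeatedly:
merge ga(10) and ze(84): 94
merge 94 and ka(117): 211
merge io(128) and th(186): 314
merge 211 and 314: 525
The encoded length is the sum of every internal node's weight: 94 + 211 + 314 + 525 = 1144 bits.

1144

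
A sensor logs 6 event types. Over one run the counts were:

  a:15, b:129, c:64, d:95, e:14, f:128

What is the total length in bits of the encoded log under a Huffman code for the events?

1012

Build the Huffman tree bottom-up:
combine e(14), a(15) → 29
combine 29, c(64) → 93
combine 93, d(95) → 188
combine f(128), b(129) → 257
combine 188, 257 → 445
Total encoded bits = sum of merged weights = 29 + 93 + 188 + 257 + 445 = 1012.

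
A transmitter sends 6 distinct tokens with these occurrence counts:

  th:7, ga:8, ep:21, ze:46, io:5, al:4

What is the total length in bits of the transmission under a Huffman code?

Merge the two smallest weights repeatedly:
al(4) + io(5) → 9
th(7) + ga(8) → 15
9 + 15 → 24
ep(21) + 24 → 45
45 + ze(46) → 91
Total encoded bits = sum of merged weights = 9 + 15 + 24 + 45 + 91 = 184.

184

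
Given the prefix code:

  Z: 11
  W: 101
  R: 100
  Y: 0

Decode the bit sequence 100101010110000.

Read left to right; each codeword is recognised as soon as it completes (prefix code):
  100→R | 101→W | 0→Y | 101→W | 100→R | 0→Y | 0→Y
Decoded message: RWYWRYY

RWYWRYY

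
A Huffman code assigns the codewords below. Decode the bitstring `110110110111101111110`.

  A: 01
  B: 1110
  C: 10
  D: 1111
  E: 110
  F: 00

EEEDADC

Read left to right; each codeword is recognised as soon as it completes (prefix code):
  110→E | 110→E | 110→E | 1111→D | 01→A | 1111→D | 10→C
Decoded message: EEEDADC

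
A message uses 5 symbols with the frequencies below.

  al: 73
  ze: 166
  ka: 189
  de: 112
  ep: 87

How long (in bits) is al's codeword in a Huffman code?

Repeatedly merge the two smallest:
merge al(73) and ep(87): 160
merge de(112) and 160: 272
merge ze(166) and ka(189): 355
merge 272 and 355: 627
al's leaf is at depth 3, giving a 3-bit codeword.

3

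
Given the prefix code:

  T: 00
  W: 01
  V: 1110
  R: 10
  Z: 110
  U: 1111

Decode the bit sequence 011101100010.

Read left to right; each codeword is recognised as soon as it completes (prefix code):
  01→W | 110→Z | 110→Z | 00→T | 10→R
Decoded message: WZZTR

WZZTR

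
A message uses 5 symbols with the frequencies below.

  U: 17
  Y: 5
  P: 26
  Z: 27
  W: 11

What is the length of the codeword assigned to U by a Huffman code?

2

Build the tree from the bottom:
Y(5) + W(11) → 16
16 + U(17) → 33
P(26) + Z(27) → 53
33 + 53 → 86
U's leaf is at depth 2, giving a 2-bit codeword.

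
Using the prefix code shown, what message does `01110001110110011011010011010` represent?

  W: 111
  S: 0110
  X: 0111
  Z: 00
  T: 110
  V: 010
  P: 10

Read left to right; each codeword is recognised as soon as it completes (prefix code):
  0111→X | 00→Z | 0111→X | 0110→S | 0110→S | 110→T | 10→P | 0110→S | 10→P
Decoded message: XZXSSTPSP

XZXSSTPSP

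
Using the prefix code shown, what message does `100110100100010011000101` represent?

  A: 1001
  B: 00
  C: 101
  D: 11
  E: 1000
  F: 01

ACBEAEC

Read left to right; each codeword is recognised as soon as it completes (prefix code):
  1001→A | 101→C | 00→B | 1000→E | 1001→A | 1000→E | 101→C
Decoded message: ACBEAEC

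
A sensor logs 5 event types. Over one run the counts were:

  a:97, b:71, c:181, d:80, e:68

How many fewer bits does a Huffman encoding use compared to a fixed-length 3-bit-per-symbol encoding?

Fixed-length: 3 bits × 497 symbols = 1491 bits.
Huffman merges:
e(68) + b(71) → 139
d(80) + a(97) → 177
139 + 177 → 316
c(181) + 316 → 497
Huffman total = 139 + 177 + 316 + 497 = 1129 bits.
Saving = 1491 − 1129 = 362 bits.

362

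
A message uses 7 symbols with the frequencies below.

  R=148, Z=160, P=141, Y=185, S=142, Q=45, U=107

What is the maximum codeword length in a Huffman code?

4

Merge the two lowest-weight nodes at each step:
Q(45) + U(107) → 152
P(141) + S(142) → 283
R(148) + 152 → 300
Z(160) + Y(185) → 345
283 + 300 → 583
345 + 583 → 928
The first pair merged (Q, U) ends up deepest, at depth 4.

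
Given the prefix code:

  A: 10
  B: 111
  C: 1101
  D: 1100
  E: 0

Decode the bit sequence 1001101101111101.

AECABC

Read left to right; each codeword is recognised as soon as it completes (prefix code):
  10→A | 0→E | 1101→C | 10→A | 111→B | 1101→C
Decoded message: AECABC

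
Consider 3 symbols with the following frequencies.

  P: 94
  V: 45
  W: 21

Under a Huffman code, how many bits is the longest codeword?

Merge the two lowest-weight nodes at each step:
W(21) + V(45) → 66
66 + P(94) → 160
The first pair merged (W, V) ends up deepest, at depth 2.

2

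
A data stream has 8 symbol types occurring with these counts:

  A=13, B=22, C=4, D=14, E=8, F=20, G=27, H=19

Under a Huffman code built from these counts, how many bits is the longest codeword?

Merge the two lowest-weight nodes at each step:
merge C(4) and E(8): 12
merge 12 and A(13): 25
merge D(14) and H(19): 33
merge F(20) and B(22): 42
merge 25 and G(27): 52
merge 33 and 42: 75
merge 52 and 75: 127
The first pair merged (C, E) ends up deepest, at depth 4.

4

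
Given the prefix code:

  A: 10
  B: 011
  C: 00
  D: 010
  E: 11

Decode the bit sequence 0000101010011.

CCAAAB

Read left to right; each codeword is recognised as soon as it completes (prefix code):
  00→C | 00→C | 10→A | 10→A | 10→A | 011→B
Decoded message: CCAAAB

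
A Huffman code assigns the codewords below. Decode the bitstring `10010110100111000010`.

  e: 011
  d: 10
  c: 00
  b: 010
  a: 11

dbabedcb

Read left to right; each codeword is recognised as soon as it completes (prefix code):
  10→d | 010→b | 11→a | 010→b | 011→e | 10→d | 00→c | 010→b
Decoded message: dbabedcb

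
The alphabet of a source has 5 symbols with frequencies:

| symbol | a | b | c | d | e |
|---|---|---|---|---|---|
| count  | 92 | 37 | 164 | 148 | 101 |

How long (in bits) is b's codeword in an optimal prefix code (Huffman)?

3

Build the tree from the bottom:
combine b(37), a(92) → 129
combine e(101), 129 → 230
combine d(148), c(164) → 312
combine 230, 312 → 542
b's leaf is at depth 3, giving a 3-bit codeword.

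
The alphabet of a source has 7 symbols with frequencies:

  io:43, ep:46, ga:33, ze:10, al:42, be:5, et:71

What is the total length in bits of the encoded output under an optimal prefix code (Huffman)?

648

Greedily combine the two least-frequent nodes:
combine be(5), ze(10) → 15
combine 15, ga(33) → 48
combine al(42), io(43) → 85
combine ep(46), 48 → 94
combine et(71), 85 → 156
combine 94, 156 → 250
The encoded length is the sum of every internal node's weight: 15 + 48 + 85 + 94 + 156 + 250 = 648 bits.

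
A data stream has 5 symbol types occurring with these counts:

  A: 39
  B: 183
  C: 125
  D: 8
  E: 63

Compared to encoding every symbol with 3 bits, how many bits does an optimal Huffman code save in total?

Fixed-length: 3 bits × 418 symbols = 1254 bits.
Huffman merges:
combine D(8), A(39) → 47
combine 47, E(63) → 110
combine 110, C(125) → 235
combine B(183), 235 → 418
Huffman total = 47 + 110 + 235 + 418 = 810 bits.
Saving = 1254 − 810 = 444 bits.

444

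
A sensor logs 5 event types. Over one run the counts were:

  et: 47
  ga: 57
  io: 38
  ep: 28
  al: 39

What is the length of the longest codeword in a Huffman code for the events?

Merge the two lowest-weight nodes at each step:
merge ep(28) and io(38): 66
merge al(39) and et(47): 86
merge ga(57) and 66: 123
merge 86 and 123: 209
The first pair merged (ep, io) ends up deepest, at depth 3.

3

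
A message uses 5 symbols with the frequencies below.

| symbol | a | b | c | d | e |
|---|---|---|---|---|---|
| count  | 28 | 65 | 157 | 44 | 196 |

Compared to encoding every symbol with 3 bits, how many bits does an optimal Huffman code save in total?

477

Fixed-length: 3 bits × 490 symbols = 1470 bits.
Huffman merges:
a(28) + d(44) → 72
b(65) + 72 → 137
137 + c(157) → 294
e(196) + 294 → 490
Huffman total = 72 + 137 + 294 + 490 = 993 bits.
Saving = 1470 − 993 = 477 bits.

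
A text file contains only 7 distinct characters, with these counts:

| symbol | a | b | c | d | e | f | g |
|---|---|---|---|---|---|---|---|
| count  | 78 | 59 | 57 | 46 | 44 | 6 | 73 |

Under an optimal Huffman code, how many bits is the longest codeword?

4

Merge the two lowest-weight nodes at each step:
combine f(6), e(44) → 50
combine d(46), 50 → 96
combine c(57), b(59) → 116
combine g(73), a(78) → 151
combine 96, 116 → 212
combine 151, 212 → 363
The rarest symbols sit at the bottom; the longest codeword is 4 bits.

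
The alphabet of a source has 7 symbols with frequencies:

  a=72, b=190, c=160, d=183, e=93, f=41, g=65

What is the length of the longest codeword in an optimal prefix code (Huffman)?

4

Merge the two lowest-weight nodes at each step:
merge f(41) and g(65): 106
merge a(72) and e(93): 165
merge 106 and c(160): 266
merge 165 and d(183): 348
merge b(190) and 266: 456
merge 348 and 456: 804
The rarest symbols sit at the bottom; the longest codeword is 4 bits.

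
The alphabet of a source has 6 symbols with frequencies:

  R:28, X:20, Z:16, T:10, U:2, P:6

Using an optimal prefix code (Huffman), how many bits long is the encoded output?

190

Merge the two smallest weights repeatedly:
merge U(2) and P(6): 8
merge 8 and T(10): 18
merge Z(16) and 18: 34
merge X(20) and R(28): 48
merge 34 and 48: 82
The encoded length is the sum of every internal node's weight: 8 + 18 + 34 + 48 + 82 = 190 bits.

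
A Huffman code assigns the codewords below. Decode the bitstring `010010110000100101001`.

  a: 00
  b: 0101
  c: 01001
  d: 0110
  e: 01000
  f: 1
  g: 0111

cdacc

Read left to right; each codeword is recognised as soon as it completes (prefix code):
  01001→c | 0110→d | 00→a | 01001→c | 01001→c
Decoded message: cdacc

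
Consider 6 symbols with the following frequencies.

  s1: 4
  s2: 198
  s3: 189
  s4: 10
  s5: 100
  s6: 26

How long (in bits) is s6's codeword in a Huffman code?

4

Build the tree from the bottom:
s1(4) + s4(10) → 14
14 + s6(26) → 40
40 + s5(100) → 140
140 + s3(189) → 329
s2(198) + 329 → 527
s6 sits 4 levels below the root, so its codeword is 4 bits.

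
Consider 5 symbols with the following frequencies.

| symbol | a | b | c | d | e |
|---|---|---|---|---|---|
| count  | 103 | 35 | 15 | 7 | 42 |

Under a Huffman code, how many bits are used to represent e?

2

Repeatedly merge the two smallest:
d(7) + c(15) → 22
22 + b(35) → 57
e(42) + 57 → 99
99 + a(103) → 202
e sits 2 levels below the root, so its codeword is 2 bits.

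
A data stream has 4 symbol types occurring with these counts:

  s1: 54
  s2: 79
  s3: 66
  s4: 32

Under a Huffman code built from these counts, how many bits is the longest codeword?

Merge the two lowest-weight nodes at each step:
s4(32) + s1(54) → 86
s3(66) + s2(79) → 145
86 + 145 → 231
The rarest symbols sit at the bottom; the longest codeword is 2 bits.

2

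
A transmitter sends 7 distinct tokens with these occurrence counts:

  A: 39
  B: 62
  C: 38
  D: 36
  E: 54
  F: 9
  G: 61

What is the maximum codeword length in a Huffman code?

Merge the two lowest-weight nodes at each step:
F(9) + D(36) → 45
C(38) + A(39) → 77
45 + E(54) → 99
G(61) + B(62) → 123
77 + 99 → 176
123 + 176 → 299
The first pair merged (F, D) ends up deepest, at depth 4.

4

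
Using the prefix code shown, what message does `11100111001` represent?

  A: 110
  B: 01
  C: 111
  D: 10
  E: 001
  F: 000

CEAB

Read left to right; each codeword is recognised as soon as it completes (prefix code):
  111→C | 001→E | 110→A | 01→B
Decoded message: CEAB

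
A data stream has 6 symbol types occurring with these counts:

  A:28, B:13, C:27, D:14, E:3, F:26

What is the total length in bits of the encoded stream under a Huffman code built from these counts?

Build the Huffman tree bottom-up:
combine E(3), B(13) → 16
combine D(14), 16 → 30
combine F(26), C(27) → 53
combine A(28), 30 → 58
combine 53, 58 → 111
Total encoded bits = sum of merged weights = 16 + 30 + 53 + 58 + 111 = 268.

268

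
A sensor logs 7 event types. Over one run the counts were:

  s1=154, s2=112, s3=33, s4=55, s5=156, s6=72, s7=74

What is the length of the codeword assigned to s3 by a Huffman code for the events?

Build the tree from the bottom:
s3(33) + s4(55) → 88
s6(72) + s7(74) → 146
88 + s2(112) → 200
146 + s1(154) → 300
s5(156) + 200 → 356
300 + 356 → 656
The subtree containing s3 is merged 4 times, so code length = 4.

4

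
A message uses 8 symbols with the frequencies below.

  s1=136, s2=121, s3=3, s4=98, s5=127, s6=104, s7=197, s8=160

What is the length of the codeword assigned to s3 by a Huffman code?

Repeatedly merge the two smallest:
merge s3(3) and s4(98): 101
merge 101 and s6(104): 205
merge s2(121) and s5(127): 248
merge s1(136) and s8(160): 296
merge s7(197) and 205: 402
merge 248 and 296: 544
merge 402 and 544: 946
s3's leaf is at depth 4, giving a 4-bit codeword.

4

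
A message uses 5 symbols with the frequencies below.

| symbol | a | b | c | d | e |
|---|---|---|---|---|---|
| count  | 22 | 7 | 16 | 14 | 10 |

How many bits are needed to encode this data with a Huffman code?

155

Greedily combine the two least-frequent nodes:
combine b(7), e(10) → 17
combine d(14), c(16) → 30
combine 17, a(22) → 39
combine 30, 39 → 69
Each symbol's bit-cost is frequency × depth; summing gives 155 bits (equivalently 17 + 30 + 39 + 69).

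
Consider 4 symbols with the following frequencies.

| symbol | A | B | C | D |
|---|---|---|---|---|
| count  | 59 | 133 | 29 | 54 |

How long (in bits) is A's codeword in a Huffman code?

Huffman merges, smallest pair first:
combine C(29), D(54) → 83
combine A(59), 83 → 142
combine B(133), 142 → 275
A's leaf is at depth 2, giving a 2-bit codeword.

2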